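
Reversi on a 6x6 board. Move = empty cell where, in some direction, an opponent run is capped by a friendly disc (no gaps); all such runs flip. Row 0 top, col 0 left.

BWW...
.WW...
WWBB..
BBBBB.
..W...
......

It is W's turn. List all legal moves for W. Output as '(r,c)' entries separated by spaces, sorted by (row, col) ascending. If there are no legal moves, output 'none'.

(1,0): no bracket -> illegal
(1,3): no bracket -> illegal
(1,4): no bracket -> illegal
(2,4): flips 3 -> legal
(2,5): no bracket -> illegal
(3,5): no bracket -> illegal
(4,0): flips 1 -> legal
(4,1): flips 1 -> legal
(4,3): flips 1 -> legal
(4,4): flips 2 -> legal
(4,5): flips 2 -> legal

Answer: (2,4) (4,0) (4,1) (4,3) (4,4) (4,5)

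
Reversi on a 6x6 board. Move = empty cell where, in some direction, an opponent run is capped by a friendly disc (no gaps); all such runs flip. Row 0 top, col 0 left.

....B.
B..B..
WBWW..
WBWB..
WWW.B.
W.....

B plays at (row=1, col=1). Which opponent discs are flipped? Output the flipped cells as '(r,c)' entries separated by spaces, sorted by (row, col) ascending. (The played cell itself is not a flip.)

Answer: (2,2)

Derivation:
Dir NW: first cell '.' (not opp) -> no flip
Dir N: first cell '.' (not opp) -> no flip
Dir NE: first cell '.' (not opp) -> no flip
Dir W: first cell 'B' (not opp) -> no flip
Dir E: first cell '.' (not opp) -> no flip
Dir SW: opp run (2,0), next=edge -> no flip
Dir S: first cell 'B' (not opp) -> no flip
Dir SE: opp run (2,2) capped by B -> flip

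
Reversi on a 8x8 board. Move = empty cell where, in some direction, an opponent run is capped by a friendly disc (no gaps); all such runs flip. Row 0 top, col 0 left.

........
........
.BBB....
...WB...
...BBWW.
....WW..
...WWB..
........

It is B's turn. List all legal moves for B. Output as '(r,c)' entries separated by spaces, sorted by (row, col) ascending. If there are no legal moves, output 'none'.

(2,4): no bracket -> illegal
(3,2): flips 1 -> legal
(3,5): flips 2 -> legal
(3,6): no bracket -> illegal
(3,7): no bracket -> illegal
(4,2): no bracket -> illegal
(4,7): flips 2 -> legal
(5,2): no bracket -> illegal
(5,3): no bracket -> illegal
(5,6): flips 1 -> legal
(5,7): no bracket -> illegal
(6,2): flips 2 -> legal
(6,6): flips 1 -> legal
(7,2): no bracket -> illegal
(7,3): no bracket -> illegal
(7,4): flips 2 -> legal
(7,5): no bracket -> illegal

Answer: (3,2) (3,5) (4,7) (5,6) (6,2) (6,6) (7,4)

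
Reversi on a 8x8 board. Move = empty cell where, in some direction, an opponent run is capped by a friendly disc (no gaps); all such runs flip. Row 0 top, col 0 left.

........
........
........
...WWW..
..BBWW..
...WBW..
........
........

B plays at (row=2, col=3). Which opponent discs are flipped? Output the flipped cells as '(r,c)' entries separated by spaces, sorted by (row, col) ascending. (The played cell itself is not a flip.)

Dir NW: first cell '.' (not opp) -> no flip
Dir N: first cell '.' (not opp) -> no flip
Dir NE: first cell '.' (not opp) -> no flip
Dir W: first cell '.' (not opp) -> no flip
Dir E: first cell '.' (not opp) -> no flip
Dir SW: first cell '.' (not opp) -> no flip
Dir S: opp run (3,3) capped by B -> flip
Dir SE: opp run (3,4) (4,5), next='.' -> no flip

Answer: (3,3)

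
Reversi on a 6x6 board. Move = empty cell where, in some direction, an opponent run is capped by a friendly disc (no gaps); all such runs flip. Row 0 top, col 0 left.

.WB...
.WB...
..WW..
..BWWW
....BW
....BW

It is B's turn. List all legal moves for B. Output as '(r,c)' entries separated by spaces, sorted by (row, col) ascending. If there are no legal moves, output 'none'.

(0,0): flips 4 -> legal
(1,0): flips 1 -> legal
(1,3): no bracket -> illegal
(1,4): flips 1 -> legal
(2,0): flips 1 -> legal
(2,1): no bracket -> illegal
(2,4): flips 1 -> legal
(2,5): no bracket -> illegal
(3,1): no bracket -> illegal
(4,2): no bracket -> illegal
(4,3): no bracket -> illegal

Answer: (0,0) (1,0) (1,4) (2,0) (2,4)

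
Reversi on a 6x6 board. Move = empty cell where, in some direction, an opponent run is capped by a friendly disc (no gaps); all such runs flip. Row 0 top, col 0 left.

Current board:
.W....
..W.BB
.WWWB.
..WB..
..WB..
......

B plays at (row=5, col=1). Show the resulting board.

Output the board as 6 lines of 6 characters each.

Place B at (5,1); scan 8 dirs for brackets.
Dir NW: first cell '.' (not opp) -> no flip
Dir N: first cell '.' (not opp) -> no flip
Dir NE: opp run (4,2) capped by B -> flip
Dir W: first cell '.' (not opp) -> no flip
Dir E: first cell '.' (not opp) -> no flip
Dir SW: edge -> no flip
Dir S: edge -> no flip
Dir SE: edge -> no flip
All flips: (4,2)

Answer: .W....
..W.BB
.WWWB.
..WB..
..BB..
.B....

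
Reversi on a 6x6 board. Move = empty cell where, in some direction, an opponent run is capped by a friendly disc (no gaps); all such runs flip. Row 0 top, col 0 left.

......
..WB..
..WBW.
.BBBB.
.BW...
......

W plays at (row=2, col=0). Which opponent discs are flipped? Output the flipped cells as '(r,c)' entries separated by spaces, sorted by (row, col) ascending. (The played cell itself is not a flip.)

Dir NW: edge -> no flip
Dir N: first cell '.' (not opp) -> no flip
Dir NE: first cell '.' (not opp) -> no flip
Dir W: edge -> no flip
Dir E: first cell '.' (not opp) -> no flip
Dir SW: edge -> no flip
Dir S: first cell '.' (not opp) -> no flip
Dir SE: opp run (3,1) capped by W -> flip

Answer: (3,1)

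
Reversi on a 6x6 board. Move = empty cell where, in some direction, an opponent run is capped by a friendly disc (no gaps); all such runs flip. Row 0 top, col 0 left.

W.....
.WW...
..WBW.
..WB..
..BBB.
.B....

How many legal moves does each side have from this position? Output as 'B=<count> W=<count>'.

-- B to move --
(0,1): flips 1 -> legal
(0,2): flips 3 -> legal
(0,3): no bracket -> illegal
(1,0): no bracket -> illegal
(1,3): no bracket -> illegal
(1,4): no bracket -> illegal
(1,5): flips 1 -> legal
(2,0): no bracket -> illegal
(2,1): flips 2 -> legal
(2,5): flips 1 -> legal
(3,1): flips 1 -> legal
(3,4): no bracket -> illegal
(3,5): no bracket -> illegal
(4,1): flips 1 -> legal
B mobility = 7
-- W to move --
(1,3): no bracket -> illegal
(1,4): flips 1 -> legal
(3,1): no bracket -> illegal
(3,4): flips 2 -> legal
(3,5): no bracket -> illegal
(4,0): no bracket -> illegal
(4,1): no bracket -> illegal
(4,5): no bracket -> illegal
(5,0): no bracket -> illegal
(5,2): flips 1 -> legal
(5,3): no bracket -> illegal
(5,4): flips 1 -> legal
(5,5): flips 2 -> legal
W mobility = 5

Answer: B=7 W=5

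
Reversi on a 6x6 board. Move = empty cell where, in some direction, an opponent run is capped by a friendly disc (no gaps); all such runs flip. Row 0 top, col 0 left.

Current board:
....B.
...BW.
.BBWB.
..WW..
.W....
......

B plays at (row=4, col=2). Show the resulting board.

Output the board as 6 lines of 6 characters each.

Place B at (4,2); scan 8 dirs for brackets.
Dir NW: first cell '.' (not opp) -> no flip
Dir N: opp run (3,2) capped by B -> flip
Dir NE: opp run (3,3) capped by B -> flip
Dir W: opp run (4,1), next='.' -> no flip
Dir E: first cell '.' (not opp) -> no flip
Dir SW: first cell '.' (not opp) -> no flip
Dir S: first cell '.' (not opp) -> no flip
Dir SE: first cell '.' (not opp) -> no flip
All flips: (3,2) (3,3)

Answer: ....B.
...BW.
.BBWB.
..BB..
.WB...
......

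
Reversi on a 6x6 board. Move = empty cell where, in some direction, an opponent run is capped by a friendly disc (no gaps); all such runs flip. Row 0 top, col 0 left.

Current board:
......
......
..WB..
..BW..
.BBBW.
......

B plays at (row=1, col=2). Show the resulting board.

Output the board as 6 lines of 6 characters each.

Answer: ......
..B...
..BB..
..BW..
.BBBW.
......

Derivation:
Place B at (1,2); scan 8 dirs for brackets.
Dir NW: first cell '.' (not opp) -> no flip
Dir N: first cell '.' (not opp) -> no flip
Dir NE: first cell '.' (not opp) -> no flip
Dir W: first cell '.' (not opp) -> no flip
Dir E: first cell '.' (not opp) -> no flip
Dir SW: first cell '.' (not opp) -> no flip
Dir S: opp run (2,2) capped by B -> flip
Dir SE: first cell 'B' (not opp) -> no flip
All flips: (2,2)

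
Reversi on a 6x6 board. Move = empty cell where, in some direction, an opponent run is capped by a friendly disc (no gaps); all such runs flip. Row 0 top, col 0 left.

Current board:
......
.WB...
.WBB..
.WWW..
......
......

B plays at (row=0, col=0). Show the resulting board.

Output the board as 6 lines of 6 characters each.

Answer: B.....
.BB...
.WBB..
.WWW..
......
......

Derivation:
Place B at (0,0); scan 8 dirs for brackets.
Dir NW: edge -> no flip
Dir N: edge -> no flip
Dir NE: edge -> no flip
Dir W: edge -> no flip
Dir E: first cell '.' (not opp) -> no flip
Dir SW: edge -> no flip
Dir S: first cell '.' (not opp) -> no flip
Dir SE: opp run (1,1) capped by B -> flip
All flips: (1,1)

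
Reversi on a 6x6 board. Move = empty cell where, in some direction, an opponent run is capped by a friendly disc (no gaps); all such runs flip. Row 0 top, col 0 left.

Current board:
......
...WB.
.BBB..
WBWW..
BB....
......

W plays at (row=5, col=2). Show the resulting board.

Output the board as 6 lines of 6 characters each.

Answer: ......
...WB.
.BBB..
WBWW..
BW....
..W...

Derivation:
Place W at (5,2); scan 8 dirs for brackets.
Dir NW: opp run (4,1) capped by W -> flip
Dir N: first cell '.' (not opp) -> no flip
Dir NE: first cell '.' (not opp) -> no flip
Dir W: first cell '.' (not opp) -> no flip
Dir E: first cell '.' (not opp) -> no flip
Dir SW: edge -> no flip
Dir S: edge -> no flip
Dir SE: edge -> no flip
All flips: (4,1)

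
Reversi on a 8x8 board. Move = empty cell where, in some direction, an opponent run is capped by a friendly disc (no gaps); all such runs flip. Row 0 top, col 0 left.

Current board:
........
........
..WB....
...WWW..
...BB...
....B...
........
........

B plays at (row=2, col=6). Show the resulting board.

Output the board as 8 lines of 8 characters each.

Answer: ........
........
..WB..B.
...WWB..
...BB...
....B...
........
........

Derivation:
Place B at (2,6); scan 8 dirs for brackets.
Dir NW: first cell '.' (not opp) -> no flip
Dir N: first cell '.' (not opp) -> no flip
Dir NE: first cell '.' (not opp) -> no flip
Dir W: first cell '.' (not opp) -> no flip
Dir E: first cell '.' (not opp) -> no flip
Dir SW: opp run (3,5) capped by B -> flip
Dir S: first cell '.' (not opp) -> no flip
Dir SE: first cell '.' (not opp) -> no flip
All flips: (3,5)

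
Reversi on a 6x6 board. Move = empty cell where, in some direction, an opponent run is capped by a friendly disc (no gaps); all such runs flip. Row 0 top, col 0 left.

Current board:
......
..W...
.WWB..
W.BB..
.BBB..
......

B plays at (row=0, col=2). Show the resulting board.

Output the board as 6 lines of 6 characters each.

Place B at (0,2); scan 8 dirs for brackets.
Dir NW: edge -> no flip
Dir N: edge -> no flip
Dir NE: edge -> no flip
Dir W: first cell '.' (not opp) -> no flip
Dir E: first cell '.' (not opp) -> no flip
Dir SW: first cell '.' (not opp) -> no flip
Dir S: opp run (1,2) (2,2) capped by B -> flip
Dir SE: first cell '.' (not opp) -> no flip
All flips: (1,2) (2,2)

Answer: ..B...
..B...
.WBB..
W.BB..
.BBB..
......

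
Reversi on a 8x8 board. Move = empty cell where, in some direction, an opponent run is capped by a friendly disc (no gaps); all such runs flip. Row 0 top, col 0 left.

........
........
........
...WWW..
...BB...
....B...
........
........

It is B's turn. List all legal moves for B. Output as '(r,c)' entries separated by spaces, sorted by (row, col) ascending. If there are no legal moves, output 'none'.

Answer: (2,2) (2,3) (2,4) (2,5) (2,6)

Derivation:
(2,2): flips 1 -> legal
(2,3): flips 1 -> legal
(2,4): flips 1 -> legal
(2,5): flips 1 -> legal
(2,6): flips 1 -> legal
(3,2): no bracket -> illegal
(3,6): no bracket -> illegal
(4,2): no bracket -> illegal
(4,5): no bracket -> illegal
(4,6): no bracket -> illegal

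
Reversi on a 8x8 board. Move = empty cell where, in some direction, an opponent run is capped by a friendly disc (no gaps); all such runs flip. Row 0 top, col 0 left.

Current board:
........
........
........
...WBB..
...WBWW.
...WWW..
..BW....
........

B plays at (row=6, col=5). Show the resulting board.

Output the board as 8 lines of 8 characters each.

Answer: ........
........
........
...WBB..
...WBBW.
...WWB..
..BW.B..
........

Derivation:
Place B at (6,5); scan 8 dirs for brackets.
Dir NW: opp run (5,4) (4,3), next='.' -> no flip
Dir N: opp run (5,5) (4,5) capped by B -> flip
Dir NE: first cell '.' (not opp) -> no flip
Dir W: first cell '.' (not opp) -> no flip
Dir E: first cell '.' (not opp) -> no flip
Dir SW: first cell '.' (not opp) -> no flip
Dir S: first cell '.' (not opp) -> no flip
Dir SE: first cell '.' (not opp) -> no flip
All flips: (4,5) (5,5)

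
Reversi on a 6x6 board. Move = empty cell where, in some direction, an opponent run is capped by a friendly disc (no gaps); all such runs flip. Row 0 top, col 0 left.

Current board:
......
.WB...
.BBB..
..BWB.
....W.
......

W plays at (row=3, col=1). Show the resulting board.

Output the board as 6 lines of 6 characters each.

Place W at (3,1); scan 8 dirs for brackets.
Dir NW: first cell '.' (not opp) -> no flip
Dir N: opp run (2,1) capped by W -> flip
Dir NE: opp run (2,2), next='.' -> no flip
Dir W: first cell '.' (not opp) -> no flip
Dir E: opp run (3,2) capped by W -> flip
Dir SW: first cell '.' (not opp) -> no flip
Dir S: first cell '.' (not opp) -> no flip
Dir SE: first cell '.' (not opp) -> no flip
All flips: (2,1) (3,2)

Answer: ......
.WB...
.WBB..
.WWWB.
....W.
......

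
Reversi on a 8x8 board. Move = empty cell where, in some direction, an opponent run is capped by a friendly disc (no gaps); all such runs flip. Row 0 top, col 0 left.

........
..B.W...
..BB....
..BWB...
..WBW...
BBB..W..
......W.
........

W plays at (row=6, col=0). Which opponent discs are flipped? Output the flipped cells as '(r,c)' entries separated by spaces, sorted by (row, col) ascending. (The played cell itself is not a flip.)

Answer: (5,1)

Derivation:
Dir NW: edge -> no flip
Dir N: opp run (5,0), next='.' -> no flip
Dir NE: opp run (5,1) capped by W -> flip
Dir W: edge -> no flip
Dir E: first cell '.' (not opp) -> no flip
Dir SW: edge -> no flip
Dir S: first cell '.' (not opp) -> no flip
Dir SE: first cell '.' (not opp) -> no flip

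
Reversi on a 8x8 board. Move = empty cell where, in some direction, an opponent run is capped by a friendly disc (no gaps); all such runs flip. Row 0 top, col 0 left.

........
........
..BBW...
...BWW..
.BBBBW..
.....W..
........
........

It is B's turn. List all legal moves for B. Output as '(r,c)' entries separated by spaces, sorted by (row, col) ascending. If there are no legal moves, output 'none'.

Answer: (1,4) (1,5) (2,5) (2,6) (3,6) (4,6) (5,6) (6,6)

Derivation:
(1,3): no bracket -> illegal
(1,4): flips 2 -> legal
(1,5): flips 1 -> legal
(2,5): flips 2 -> legal
(2,6): flips 1 -> legal
(3,6): flips 2 -> legal
(4,6): flips 1 -> legal
(5,4): no bracket -> illegal
(5,6): flips 2 -> legal
(6,4): no bracket -> illegal
(6,5): no bracket -> illegal
(6,6): flips 1 -> legal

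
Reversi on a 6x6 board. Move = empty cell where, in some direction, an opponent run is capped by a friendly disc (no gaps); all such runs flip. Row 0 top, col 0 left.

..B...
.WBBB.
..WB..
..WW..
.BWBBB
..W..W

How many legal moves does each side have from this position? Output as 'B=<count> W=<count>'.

Answer: B=5 W=12

Derivation:
-- B to move --
(0,0): flips 3 -> legal
(0,1): no bracket -> illegal
(1,0): flips 1 -> legal
(2,0): flips 1 -> legal
(2,1): flips 2 -> legal
(2,4): no bracket -> illegal
(3,1): flips 1 -> legal
(3,4): no bracket -> illegal
(5,1): no bracket -> illegal
(5,3): no bracket -> illegal
(5,4): no bracket -> illegal
B mobility = 5
-- W to move --
(0,1): no bracket -> illegal
(0,3): flips 2 -> legal
(0,4): flips 1 -> legal
(0,5): flips 2 -> legal
(1,5): flips 3 -> legal
(2,1): no bracket -> illegal
(2,4): flips 1 -> legal
(2,5): no bracket -> illegal
(3,0): flips 1 -> legal
(3,1): no bracket -> illegal
(3,4): flips 1 -> legal
(3,5): flips 1 -> legal
(4,0): flips 1 -> legal
(5,0): flips 1 -> legal
(5,1): no bracket -> illegal
(5,3): flips 1 -> legal
(5,4): flips 1 -> legal
W mobility = 12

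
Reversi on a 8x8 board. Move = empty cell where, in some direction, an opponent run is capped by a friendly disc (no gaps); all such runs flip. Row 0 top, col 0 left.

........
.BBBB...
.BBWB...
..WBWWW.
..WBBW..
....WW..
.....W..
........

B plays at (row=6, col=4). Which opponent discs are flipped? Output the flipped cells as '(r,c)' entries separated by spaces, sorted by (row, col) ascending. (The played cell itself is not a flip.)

Answer: (5,4)

Derivation:
Dir NW: first cell '.' (not opp) -> no flip
Dir N: opp run (5,4) capped by B -> flip
Dir NE: opp run (5,5), next='.' -> no flip
Dir W: first cell '.' (not opp) -> no flip
Dir E: opp run (6,5), next='.' -> no flip
Dir SW: first cell '.' (not opp) -> no flip
Dir S: first cell '.' (not opp) -> no flip
Dir SE: first cell '.' (not opp) -> no flip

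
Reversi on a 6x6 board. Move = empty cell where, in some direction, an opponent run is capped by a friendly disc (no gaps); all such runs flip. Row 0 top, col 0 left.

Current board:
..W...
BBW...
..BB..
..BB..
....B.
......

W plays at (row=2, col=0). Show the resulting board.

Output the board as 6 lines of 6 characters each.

Place W at (2,0); scan 8 dirs for brackets.
Dir NW: edge -> no flip
Dir N: opp run (1,0), next='.' -> no flip
Dir NE: opp run (1,1) capped by W -> flip
Dir W: edge -> no flip
Dir E: first cell '.' (not opp) -> no flip
Dir SW: edge -> no flip
Dir S: first cell '.' (not opp) -> no flip
Dir SE: first cell '.' (not opp) -> no flip
All flips: (1,1)

Answer: ..W...
BWW...
W.BB..
..BB..
....B.
......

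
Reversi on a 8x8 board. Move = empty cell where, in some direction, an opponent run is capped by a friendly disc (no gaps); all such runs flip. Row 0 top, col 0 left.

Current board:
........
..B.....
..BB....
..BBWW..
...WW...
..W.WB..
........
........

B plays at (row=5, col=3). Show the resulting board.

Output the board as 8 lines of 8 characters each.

Answer: ........
..B.....
..BB....
..BBWW..
...BW...
..WBBB..
........
........

Derivation:
Place B at (5,3); scan 8 dirs for brackets.
Dir NW: first cell '.' (not opp) -> no flip
Dir N: opp run (4,3) capped by B -> flip
Dir NE: opp run (4,4) (3,5), next='.' -> no flip
Dir W: opp run (5,2), next='.' -> no flip
Dir E: opp run (5,4) capped by B -> flip
Dir SW: first cell '.' (not opp) -> no flip
Dir S: first cell '.' (not opp) -> no flip
Dir SE: first cell '.' (not opp) -> no flip
All flips: (4,3) (5,4)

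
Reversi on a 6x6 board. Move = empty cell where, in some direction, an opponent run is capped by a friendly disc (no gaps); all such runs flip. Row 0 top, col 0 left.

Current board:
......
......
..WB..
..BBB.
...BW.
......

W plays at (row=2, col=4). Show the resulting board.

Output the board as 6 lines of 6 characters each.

Place W at (2,4); scan 8 dirs for brackets.
Dir NW: first cell '.' (not opp) -> no flip
Dir N: first cell '.' (not opp) -> no flip
Dir NE: first cell '.' (not opp) -> no flip
Dir W: opp run (2,3) capped by W -> flip
Dir E: first cell '.' (not opp) -> no flip
Dir SW: opp run (3,3), next='.' -> no flip
Dir S: opp run (3,4) capped by W -> flip
Dir SE: first cell '.' (not opp) -> no flip
All flips: (2,3) (3,4)

Answer: ......
......
..WWW.
..BBW.
...BW.
......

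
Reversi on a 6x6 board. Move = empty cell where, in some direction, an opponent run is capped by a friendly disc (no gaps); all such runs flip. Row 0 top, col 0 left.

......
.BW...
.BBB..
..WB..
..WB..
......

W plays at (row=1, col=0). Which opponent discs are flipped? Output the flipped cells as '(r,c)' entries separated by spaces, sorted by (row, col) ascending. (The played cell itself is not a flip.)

Answer: (1,1) (2,1)

Derivation:
Dir NW: edge -> no flip
Dir N: first cell '.' (not opp) -> no flip
Dir NE: first cell '.' (not opp) -> no flip
Dir W: edge -> no flip
Dir E: opp run (1,1) capped by W -> flip
Dir SW: edge -> no flip
Dir S: first cell '.' (not opp) -> no flip
Dir SE: opp run (2,1) capped by W -> flip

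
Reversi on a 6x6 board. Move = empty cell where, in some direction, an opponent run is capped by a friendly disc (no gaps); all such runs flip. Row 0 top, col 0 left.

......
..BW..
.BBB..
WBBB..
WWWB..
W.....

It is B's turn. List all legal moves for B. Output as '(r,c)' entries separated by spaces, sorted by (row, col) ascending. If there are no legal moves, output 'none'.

(0,2): no bracket -> illegal
(0,3): flips 1 -> legal
(0,4): flips 1 -> legal
(1,4): flips 1 -> legal
(2,0): no bracket -> illegal
(2,4): no bracket -> illegal
(5,1): flips 2 -> legal
(5,2): flips 1 -> legal
(5,3): flips 1 -> legal

Answer: (0,3) (0,4) (1,4) (5,1) (5,2) (5,3)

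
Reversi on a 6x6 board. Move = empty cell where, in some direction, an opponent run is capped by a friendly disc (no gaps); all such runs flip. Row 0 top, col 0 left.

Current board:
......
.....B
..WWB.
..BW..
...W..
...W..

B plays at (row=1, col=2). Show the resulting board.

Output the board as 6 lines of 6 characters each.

Place B at (1,2); scan 8 dirs for brackets.
Dir NW: first cell '.' (not opp) -> no flip
Dir N: first cell '.' (not opp) -> no flip
Dir NE: first cell '.' (not opp) -> no flip
Dir W: first cell '.' (not opp) -> no flip
Dir E: first cell '.' (not opp) -> no flip
Dir SW: first cell '.' (not opp) -> no flip
Dir S: opp run (2,2) capped by B -> flip
Dir SE: opp run (2,3), next='.' -> no flip
All flips: (2,2)

Answer: ......
..B..B
..BWB.
..BW..
...W..
...W..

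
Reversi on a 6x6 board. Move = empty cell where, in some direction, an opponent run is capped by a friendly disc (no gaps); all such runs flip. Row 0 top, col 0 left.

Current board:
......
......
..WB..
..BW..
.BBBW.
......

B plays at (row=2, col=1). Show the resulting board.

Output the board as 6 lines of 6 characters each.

Answer: ......
......
.BBB..
..BW..
.BBBW.
......

Derivation:
Place B at (2,1); scan 8 dirs for brackets.
Dir NW: first cell '.' (not opp) -> no flip
Dir N: first cell '.' (not opp) -> no flip
Dir NE: first cell '.' (not opp) -> no flip
Dir W: first cell '.' (not opp) -> no flip
Dir E: opp run (2,2) capped by B -> flip
Dir SW: first cell '.' (not opp) -> no flip
Dir S: first cell '.' (not opp) -> no flip
Dir SE: first cell 'B' (not opp) -> no flip
All flips: (2,2)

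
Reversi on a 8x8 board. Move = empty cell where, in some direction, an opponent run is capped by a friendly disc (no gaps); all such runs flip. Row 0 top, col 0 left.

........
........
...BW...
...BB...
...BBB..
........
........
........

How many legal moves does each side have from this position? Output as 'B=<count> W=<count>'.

-- B to move --
(1,3): no bracket -> illegal
(1,4): flips 1 -> legal
(1,5): flips 1 -> legal
(2,5): flips 1 -> legal
(3,5): no bracket -> illegal
B mobility = 3
-- W to move --
(1,2): no bracket -> illegal
(1,3): no bracket -> illegal
(1,4): no bracket -> illegal
(2,2): flips 1 -> legal
(2,5): no bracket -> illegal
(3,2): no bracket -> illegal
(3,5): no bracket -> illegal
(3,6): no bracket -> illegal
(4,2): flips 1 -> legal
(4,6): no bracket -> illegal
(5,2): no bracket -> illegal
(5,3): no bracket -> illegal
(5,4): flips 2 -> legal
(5,5): no bracket -> illegal
(5,6): no bracket -> illegal
W mobility = 3

Answer: B=3 W=3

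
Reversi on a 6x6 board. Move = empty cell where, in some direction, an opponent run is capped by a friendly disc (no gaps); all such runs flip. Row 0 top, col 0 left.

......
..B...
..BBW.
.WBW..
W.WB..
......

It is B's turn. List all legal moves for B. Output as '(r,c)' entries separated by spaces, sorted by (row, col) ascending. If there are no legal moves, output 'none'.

(1,3): no bracket -> illegal
(1,4): no bracket -> illegal
(1,5): no bracket -> illegal
(2,0): no bracket -> illegal
(2,1): no bracket -> illegal
(2,5): flips 1 -> legal
(3,0): flips 1 -> legal
(3,4): flips 1 -> legal
(3,5): no bracket -> illegal
(4,1): flips 1 -> legal
(4,4): flips 1 -> legal
(5,0): no bracket -> illegal
(5,1): no bracket -> illegal
(5,2): flips 1 -> legal
(5,3): no bracket -> illegal

Answer: (2,5) (3,0) (3,4) (4,1) (4,4) (5,2)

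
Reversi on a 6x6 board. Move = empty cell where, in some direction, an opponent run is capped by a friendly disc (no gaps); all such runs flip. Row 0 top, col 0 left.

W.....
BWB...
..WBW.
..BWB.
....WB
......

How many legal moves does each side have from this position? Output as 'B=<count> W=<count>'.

-- B to move --
(0,1): no bracket -> illegal
(0,2): no bracket -> illegal
(1,3): no bracket -> illegal
(1,4): flips 1 -> legal
(1,5): no bracket -> illegal
(2,0): no bracket -> illegal
(2,1): flips 1 -> legal
(2,5): flips 1 -> legal
(3,1): no bracket -> illegal
(3,5): no bracket -> illegal
(4,2): no bracket -> illegal
(4,3): flips 2 -> legal
(5,3): no bracket -> illegal
(5,4): flips 1 -> legal
(5,5): no bracket -> illegal
B mobility = 5
-- W to move --
(0,1): no bracket -> illegal
(0,2): flips 1 -> legal
(0,3): no bracket -> illegal
(1,3): flips 2 -> legal
(1,4): no bracket -> illegal
(2,0): flips 1 -> legal
(2,1): no bracket -> illegal
(2,5): no bracket -> illegal
(3,1): flips 1 -> legal
(3,5): flips 1 -> legal
(4,1): no bracket -> illegal
(4,2): flips 1 -> legal
(4,3): no bracket -> illegal
(5,4): no bracket -> illegal
(5,5): no bracket -> illegal
W mobility = 6

Answer: B=5 W=6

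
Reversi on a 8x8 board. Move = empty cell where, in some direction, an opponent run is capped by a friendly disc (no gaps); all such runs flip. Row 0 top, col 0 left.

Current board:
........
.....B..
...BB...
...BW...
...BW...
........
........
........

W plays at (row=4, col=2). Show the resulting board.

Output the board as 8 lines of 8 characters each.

Place W at (4,2); scan 8 dirs for brackets.
Dir NW: first cell '.' (not opp) -> no flip
Dir N: first cell '.' (not opp) -> no flip
Dir NE: opp run (3,3) (2,4) (1,5), next='.' -> no flip
Dir W: first cell '.' (not opp) -> no flip
Dir E: opp run (4,3) capped by W -> flip
Dir SW: first cell '.' (not opp) -> no flip
Dir S: first cell '.' (not opp) -> no flip
Dir SE: first cell '.' (not opp) -> no flip
All flips: (4,3)

Answer: ........
.....B..
...BB...
...BW...
..WWW...
........
........
........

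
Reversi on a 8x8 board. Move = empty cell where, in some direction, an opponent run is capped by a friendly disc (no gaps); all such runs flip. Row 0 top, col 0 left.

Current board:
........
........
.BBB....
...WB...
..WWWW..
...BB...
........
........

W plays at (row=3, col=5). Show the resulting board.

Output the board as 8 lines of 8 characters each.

Answer: ........
........
.BBB....
...WWW..
..WWWW..
...BB...
........
........

Derivation:
Place W at (3,5); scan 8 dirs for brackets.
Dir NW: first cell '.' (not opp) -> no flip
Dir N: first cell '.' (not opp) -> no flip
Dir NE: first cell '.' (not opp) -> no flip
Dir W: opp run (3,4) capped by W -> flip
Dir E: first cell '.' (not opp) -> no flip
Dir SW: first cell 'W' (not opp) -> no flip
Dir S: first cell 'W' (not opp) -> no flip
Dir SE: first cell '.' (not opp) -> no flip
All flips: (3,4)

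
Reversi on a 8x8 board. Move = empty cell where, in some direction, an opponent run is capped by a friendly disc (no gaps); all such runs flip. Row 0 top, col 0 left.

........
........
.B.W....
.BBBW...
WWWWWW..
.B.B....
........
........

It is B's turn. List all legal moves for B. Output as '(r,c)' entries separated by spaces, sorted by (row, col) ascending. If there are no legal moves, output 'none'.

Answer: (1,3) (1,4) (3,5) (5,0) (5,2) (5,4) (5,5)

Derivation:
(1,2): no bracket -> illegal
(1,3): flips 1 -> legal
(1,4): flips 1 -> legal
(2,2): no bracket -> illegal
(2,4): no bracket -> illegal
(2,5): no bracket -> illegal
(3,0): no bracket -> illegal
(3,5): flips 2 -> legal
(3,6): no bracket -> illegal
(4,6): no bracket -> illegal
(5,0): flips 1 -> legal
(5,2): flips 1 -> legal
(5,4): flips 1 -> legal
(5,5): flips 1 -> legal
(5,6): no bracket -> illegal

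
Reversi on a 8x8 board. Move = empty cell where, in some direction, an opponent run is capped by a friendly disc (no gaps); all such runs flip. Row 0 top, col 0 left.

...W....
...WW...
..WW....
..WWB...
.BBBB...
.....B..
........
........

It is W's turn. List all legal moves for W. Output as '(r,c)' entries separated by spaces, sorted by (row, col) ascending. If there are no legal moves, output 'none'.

Answer: (3,5) (4,5) (5,0) (5,1) (5,2) (5,3) (5,4) (6,6)

Derivation:
(2,4): no bracket -> illegal
(2,5): no bracket -> illegal
(3,0): no bracket -> illegal
(3,1): no bracket -> illegal
(3,5): flips 1 -> legal
(4,0): no bracket -> illegal
(4,5): flips 1 -> legal
(4,6): no bracket -> illegal
(5,0): flips 1 -> legal
(5,1): flips 1 -> legal
(5,2): flips 1 -> legal
(5,3): flips 1 -> legal
(5,4): flips 1 -> legal
(5,6): no bracket -> illegal
(6,4): no bracket -> illegal
(6,5): no bracket -> illegal
(6,6): flips 2 -> legal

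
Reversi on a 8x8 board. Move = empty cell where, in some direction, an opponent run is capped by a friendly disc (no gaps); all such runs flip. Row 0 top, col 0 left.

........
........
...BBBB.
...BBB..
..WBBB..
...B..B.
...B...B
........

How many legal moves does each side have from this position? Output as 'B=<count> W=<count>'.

-- B to move --
(3,1): flips 1 -> legal
(3,2): no bracket -> illegal
(4,1): flips 1 -> legal
(5,1): flips 1 -> legal
(5,2): no bracket -> illegal
B mobility = 3
-- W to move --
(1,2): no bracket -> illegal
(1,3): no bracket -> illegal
(1,4): no bracket -> illegal
(1,5): flips 2 -> legal
(1,6): no bracket -> illegal
(1,7): no bracket -> illegal
(2,2): no bracket -> illegal
(2,7): no bracket -> illegal
(3,2): no bracket -> illegal
(3,6): no bracket -> illegal
(3,7): no bracket -> illegal
(4,6): flips 3 -> legal
(4,7): no bracket -> illegal
(5,2): no bracket -> illegal
(5,4): no bracket -> illegal
(5,5): no bracket -> illegal
(5,7): no bracket -> illegal
(6,2): no bracket -> illegal
(6,4): flips 1 -> legal
(6,5): no bracket -> illegal
(6,6): no bracket -> illegal
(7,2): no bracket -> illegal
(7,3): no bracket -> illegal
(7,4): no bracket -> illegal
(7,6): no bracket -> illegal
(7,7): no bracket -> illegal
W mobility = 3

Answer: B=3 W=3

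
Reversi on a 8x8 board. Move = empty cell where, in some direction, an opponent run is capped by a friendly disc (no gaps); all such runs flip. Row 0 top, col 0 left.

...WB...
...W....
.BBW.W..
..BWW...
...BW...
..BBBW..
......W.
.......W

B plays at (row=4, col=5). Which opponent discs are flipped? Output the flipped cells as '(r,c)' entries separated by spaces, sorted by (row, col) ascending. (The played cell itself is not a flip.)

Answer: (4,4)

Derivation:
Dir NW: opp run (3,4) (2,3), next='.' -> no flip
Dir N: first cell '.' (not opp) -> no flip
Dir NE: first cell '.' (not opp) -> no flip
Dir W: opp run (4,4) capped by B -> flip
Dir E: first cell '.' (not opp) -> no flip
Dir SW: first cell 'B' (not opp) -> no flip
Dir S: opp run (5,5), next='.' -> no flip
Dir SE: first cell '.' (not opp) -> no flip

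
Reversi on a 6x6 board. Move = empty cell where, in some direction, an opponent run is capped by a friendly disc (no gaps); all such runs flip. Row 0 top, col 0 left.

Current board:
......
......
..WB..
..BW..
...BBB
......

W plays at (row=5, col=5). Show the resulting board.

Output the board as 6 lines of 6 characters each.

Answer: ......
......
..WB..
..BW..
...BWB
.....W

Derivation:
Place W at (5,5); scan 8 dirs for brackets.
Dir NW: opp run (4,4) capped by W -> flip
Dir N: opp run (4,5), next='.' -> no flip
Dir NE: edge -> no flip
Dir W: first cell '.' (not opp) -> no flip
Dir E: edge -> no flip
Dir SW: edge -> no flip
Dir S: edge -> no flip
Dir SE: edge -> no flip
All flips: (4,4)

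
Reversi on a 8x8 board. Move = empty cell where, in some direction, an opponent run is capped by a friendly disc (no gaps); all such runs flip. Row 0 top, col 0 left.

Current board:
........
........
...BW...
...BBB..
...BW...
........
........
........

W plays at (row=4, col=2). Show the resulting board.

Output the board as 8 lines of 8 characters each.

Answer: ........
........
...BW...
...WBB..
..WWW...
........
........
........

Derivation:
Place W at (4,2); scan 8 dirs for brackets.
Dir NW: first cell '.' (not opp) -> no flip
Dir N: first cell '.' (not opp) -> no flip
Dir NE: opp run (3,3) capped by W -> flip
Dir W: first cell '.' (not opp) -> no flip
Dir E: opp run (4,3) capped by W -> flip
Dir SW: first cell '.' (not opp) -> no flip
Dir S: first cell '.' (not opp) -> no flip
Dir SE: first cell '.' (not opp) -> no flip
All flips: (3,3) (4,3)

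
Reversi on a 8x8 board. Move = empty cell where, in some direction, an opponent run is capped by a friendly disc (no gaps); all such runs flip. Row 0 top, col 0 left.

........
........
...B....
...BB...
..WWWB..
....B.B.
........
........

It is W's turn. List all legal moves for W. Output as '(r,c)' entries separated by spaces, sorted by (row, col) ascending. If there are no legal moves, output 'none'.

Answer: (1,3) (2,2) (2,4) (2,5) (4,6) (6,4) (6,5)

Derivation:
(1,2): no bracket -> illegal
(1,3): flips 2 -> legal
(1,4): no bracket -> illegal
(2,2): flips 1 -> legal
(2,4): flips 2 -> legal
(2,5): flips 1 -> legal
(3,2): no bracket -> illegal
(3,5): no bracket -> illegal
(3,6): no bracket -> illegal
(4,6): flips 1 -> legal
(4,7): no bracket -> illegal
(5,3): no bracket -> illegal
(5,5): no bracket -> illegal
(5,7): no bracket -> illegal
(6,3): no bracket -> illegal
(6,4): flips 1 -> legal
(6,5): flips 1 -> legal
(6,6): no bracket -> illegal
(6,7): no bracket -> illegal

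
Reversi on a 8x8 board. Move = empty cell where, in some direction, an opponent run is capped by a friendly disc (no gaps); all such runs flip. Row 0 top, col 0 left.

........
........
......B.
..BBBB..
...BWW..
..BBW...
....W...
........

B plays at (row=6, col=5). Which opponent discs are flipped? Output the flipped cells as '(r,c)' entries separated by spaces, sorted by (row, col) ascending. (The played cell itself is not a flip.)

Answer: (5,4)

Derivation:
Dir NW: opp run (5,4) capped by B -> flip
Dir N: first cell '.' (not opp) -> no flip
Dir NE: first cell '.' (not opp) -> no flip
Dir W: opp run (6,4), next='.' -> no flip
Dir E: first cell '.' (not opp) -> no flip
Dir SW: first cell '.' (not opp) -> no flip
Dir S: first cell '.' (not opp) -> no flip
Dir SE: first cell '.' (not opp) -> no flip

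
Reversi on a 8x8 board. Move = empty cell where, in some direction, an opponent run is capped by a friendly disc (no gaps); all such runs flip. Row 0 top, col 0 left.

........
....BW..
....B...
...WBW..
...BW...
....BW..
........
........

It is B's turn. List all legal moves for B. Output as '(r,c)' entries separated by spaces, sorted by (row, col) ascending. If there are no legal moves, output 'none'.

Answer: (0,6) (1,6) (2,3) (3,2) (3,6) (4,2) (4,5) (4,6) (5,6)

Derivation:
(0,4): no bracket -> illegal
(0,5): no bracket -> illegal
(0,6): flips 1 -> legal
(1,6): flips 1 -> legal
(2,2): no bracket -> illegal
(2,3): flips 1 -> legal
(2,5): no bracket -> illegal
(2,6): no bracket -> illegal
(3,2): flips 1 -> legal
(3,6): flips 1 -> legal
(4,2): flips 1 -> legal
(4,5): flips 1 -> legal
(4,6): flips 1 -> legal
(5,3): no bracket -> illegal
(5,6): flips 1 -> legal
(6,4): no bracket -> illegal
(6,5): no bracket -> illegal
(6,6): no bracket -> illegal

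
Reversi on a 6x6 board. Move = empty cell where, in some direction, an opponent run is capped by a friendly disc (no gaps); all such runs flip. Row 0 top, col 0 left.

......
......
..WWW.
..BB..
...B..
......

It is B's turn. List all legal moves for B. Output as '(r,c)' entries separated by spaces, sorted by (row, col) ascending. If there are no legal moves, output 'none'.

Answer: (1,1) (1,2) (1,3) (1,4) (1,5)

Derivation:
(1,1): flips 1 -> legal
(1,2): flips 1 -> legal
(1,3): flips 1 -> legal
(1,4): flips 1 -> legal
(1,5): flips 1 -> legal
(2,1): no bracket -> illegal
(2,5): no bracket -> illegal
(3,1): no bracket -> illegal
(3,4): no bracket -> illegal
(3,5): no bracket -> illegal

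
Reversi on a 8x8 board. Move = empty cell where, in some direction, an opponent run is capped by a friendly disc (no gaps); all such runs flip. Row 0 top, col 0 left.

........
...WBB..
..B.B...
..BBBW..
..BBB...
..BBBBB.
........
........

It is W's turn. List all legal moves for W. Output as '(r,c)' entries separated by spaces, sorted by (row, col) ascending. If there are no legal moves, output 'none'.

(0,3): no bracket -> illegal
(0,4): no bracket -> illegal
(0,5): no bracket -> illegal
(0,6): no bracket -> illegal
(1,1): no bracket -> illegal
(1,2): no bracket -> illegal
(1,6): flips 2 -> legal
(2,1): no bracket -> illegal
(2,3): no bracket -> illegal
(2,5): no bracket -> illegal
(2,6): no bracket -> illegal
(3,1): flips 4 -> legal
(4,1): no bracket -> illegal
(4,5): no bracket -> illegal
(4,6): no bracket -> illegal
(4,7): no bracket -> illegal
(5,1): no bracket -> illegal
(5,7): no bracket -> illegal
(6,1): no bracket -> illegal
(6,2): flips 2 -> legal
(6,3): no bracket -> illegal
(6,4): no bracket -> illegal
(6,5): no bracket -> illegal
(6,6): no bracket -> illegal
(6,7): no bracket -> illegal

Answer: (1,6) (3,1) (6,2)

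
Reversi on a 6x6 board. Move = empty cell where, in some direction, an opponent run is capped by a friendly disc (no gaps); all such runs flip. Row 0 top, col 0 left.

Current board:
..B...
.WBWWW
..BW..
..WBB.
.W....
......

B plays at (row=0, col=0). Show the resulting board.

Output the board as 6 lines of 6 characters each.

Place B at (0,0); scan 8 dirs for brackets.
Dir NW: edge -> no flip
Dir N: edge -> no flip
Dir NE: edge -> no flip
Dir W: edge -> no flip
Dir E: first cell '.' (not opp) -> no flip
Dir SW: edge -> no flip
Dir S: first cell '.' (not opp) -> no flip
Dir SE: opp run (1,1) capped by B -> flip
All flips: (1,1)

Answer: B.B...
.BBWWW
..BW..
..WBB.
.W....
......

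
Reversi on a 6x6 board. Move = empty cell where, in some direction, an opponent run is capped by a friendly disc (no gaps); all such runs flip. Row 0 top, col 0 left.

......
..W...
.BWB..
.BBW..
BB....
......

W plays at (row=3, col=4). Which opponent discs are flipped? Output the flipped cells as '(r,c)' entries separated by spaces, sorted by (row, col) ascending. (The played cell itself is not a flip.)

Dir NW: opp run (2,3) capped by W -> flip
Dir N: first cell '.' (not opp) -> no flip
Dir NE: first cell '.' (not opp) -> no flip
Dir W: first cell 'W' (not opp) -> no flip
Dir E: first cell '.' (not opp) -> no flip
Dir SW: first cell '.' (not opp) -> no flip
Dir S: first cell '.' (not opp) -> no flip
Dir SE: first cell '.' (not opp) -> no flip

Answer: (2,3)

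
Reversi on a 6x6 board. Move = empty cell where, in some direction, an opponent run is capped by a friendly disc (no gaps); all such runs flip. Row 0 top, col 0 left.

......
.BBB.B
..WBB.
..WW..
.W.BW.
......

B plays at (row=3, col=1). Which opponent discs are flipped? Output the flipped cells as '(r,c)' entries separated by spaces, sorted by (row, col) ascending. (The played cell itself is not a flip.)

Dir NW: first cell '.' (not opp) -> no flip
Dir N: first cell '.' (not opp) -> no flip
Dir NE: opp run (2,2) capped by B -> flip
Dir W: first cell '.' (not opp) -> no flip
Dir E: opp run (3,2) (3,3), next='.' -> no flip
Dir SW: first cell '.' (not opp) -> no flip
Dir S: opp run (4,1), next='.' -> no flip
Dir SE: first cell '.' (not opp) -> no flip

Answer: (2,2)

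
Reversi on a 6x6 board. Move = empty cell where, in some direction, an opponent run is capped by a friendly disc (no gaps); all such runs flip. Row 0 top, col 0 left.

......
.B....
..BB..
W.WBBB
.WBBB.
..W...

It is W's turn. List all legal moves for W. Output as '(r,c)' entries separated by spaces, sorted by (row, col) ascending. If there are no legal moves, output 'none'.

(0,0): no bracket -> illegal
(0,1): no bracket -> illegal
(0,2): no bracket -> illegal
(1,0): no bracket -> illegal
(1,2): flips 1 -> legal
(1,3): no bracket -> illegal
(1,4): flips 1 -> legal
(2,0): no bracket -> illegal
(2,1): no bracket -> illegal
(2,4): no bracket -> illegal
(2,5): flips 2 -> legal
(3,1): no bracket -> illegal
(4,5): flips 3 -> legal
(5,1): no bracket -> illegal
(5,3): no bracket -> illegal
(5,4): flips 1 -> legal
(5,5): no bracket -> illegal

Answer: (1,2) (1,4) (2,5) (4,5) (5,4)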